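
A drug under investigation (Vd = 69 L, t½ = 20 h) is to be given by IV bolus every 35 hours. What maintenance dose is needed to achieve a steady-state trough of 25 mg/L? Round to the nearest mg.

4077 mg

τ/t½ = 35/20 ≈ 1.75, so f = (1/2)^(35/20) ≈ 0.297302.
Cmin,ss = (D/Vd)·f/(1−f), so D = Cmin,ss·Vd·(1−f)/f.
D = 25 × 69 × (1−f)/f ≈ 25 × 69 × 2.36358 ≈ 4077.18 mg.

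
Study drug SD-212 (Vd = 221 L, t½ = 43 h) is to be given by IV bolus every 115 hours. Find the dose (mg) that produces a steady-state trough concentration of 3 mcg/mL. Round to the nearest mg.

τ/t½ = 115/43 ≈ 2.6744, so f = (1/2)^(115/43) ≈ 0.156646.
Cmin,ss = (D/Vd)·f/(1−f), so D = Cmin,ss·Vd·(1−f)/f.
D = 3 × 221 × (1−f)/f ≈ 3 × 221 × 5.38382 ≈ 3569.47 mg.

3569 mg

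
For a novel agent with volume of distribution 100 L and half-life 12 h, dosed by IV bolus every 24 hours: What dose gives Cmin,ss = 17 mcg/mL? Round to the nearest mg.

5100 mg

τ/t½ = 24/12 ≈ 2, so f = (1/2)^(24/12) ≈ 0.250000.
Cmin,ss = (D/Vd)·f/(1−f), so D = Cmin,ss·Vd·(1−f)/f.
D = 17 × 100 × (1−f)/f ≈ 17 × 100 × 3.00000 ≈ 5100.00 mg.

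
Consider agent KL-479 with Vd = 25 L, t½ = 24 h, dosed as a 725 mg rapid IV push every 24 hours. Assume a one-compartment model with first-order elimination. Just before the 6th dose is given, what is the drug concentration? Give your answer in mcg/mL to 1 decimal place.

f = (1/2)^(τ/t½) = (1/2)^(24/24) ≈ 0.5000.
C₀ = D/Vd = 725/25 ≈ 29.000 mcg/mL.
Before the 6th dose, 5 doses have been given. Superposition: Cmin = C₀·(f + f² + … + f^5).
≈ 29.000 × (0.5000 + 0.2500 + 0.1250 + 0.0625 + 0.0313) ≈ 29.000 × 0.9688 ≈ 28.095 mcg/mL.

28.1 mcg/mL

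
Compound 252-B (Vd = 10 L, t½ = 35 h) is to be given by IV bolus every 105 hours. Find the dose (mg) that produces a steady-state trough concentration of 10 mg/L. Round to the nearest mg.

τ/t½ = 105/35 ≈ 3, so f = (1/2)^(105/35) ≈ 0.125000.
Cmin,ss = (D/Vd)·f/(1−f), so D = Cmin,ss·Vd·(1−f)/f.
D = 10 × 10 × (1−f)/f ≈ 10 × 10 × 7.00000 ≈ 700.00 mg.

700 mg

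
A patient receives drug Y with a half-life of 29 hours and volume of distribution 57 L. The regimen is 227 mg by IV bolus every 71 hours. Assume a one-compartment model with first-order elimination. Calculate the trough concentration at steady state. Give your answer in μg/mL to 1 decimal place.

τ/t½ = 71/29 ≈ 2.4483, so fraction remaining f = (1/2)^(71/29) ≈ 0.1832.
At steady state, accumulation factor R = 1/(1 − e^(−kτ)) ≈ 1.2243.
Single-dose peak C₀ = D/Vd = 227/57 ≈ 3.982 μg/mL.
Cmax,ss = C₀/(1 − f) ≈ 3.982/0.8168 ≈ 4.875 μg/mL.
Steady-state trough Cmin,ss = Cmax,ss·f ≈ 4.875 × 0.1832 ≈ 0.893 μg/mL.

0.9 μg/mL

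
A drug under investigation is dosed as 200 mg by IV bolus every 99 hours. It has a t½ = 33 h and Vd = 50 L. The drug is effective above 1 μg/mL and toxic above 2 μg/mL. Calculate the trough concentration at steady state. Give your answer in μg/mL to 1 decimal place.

0.6 μg/mL

The dosing interval is 3 half-lives, so f = 2^(−3) = 0.125.
At steady state, R = 1/(1 − 0.125) = 8/7.
Single-dose peak C₀ = D/Vd = 200/50 = 4 μg/mL.
Steady-state peak Cmax,ss = C₀·R = 4 × 8/7 ≈ 4.571 μg/mL.
Steady-state trough Cmin,ss = Cmax,ss·f ≈ 4.571 × 0.125 ≈ 0.571 μg/mL.
Trough 0.6 μg/mL vs MEC 1 μg/mL: subtherapeutic.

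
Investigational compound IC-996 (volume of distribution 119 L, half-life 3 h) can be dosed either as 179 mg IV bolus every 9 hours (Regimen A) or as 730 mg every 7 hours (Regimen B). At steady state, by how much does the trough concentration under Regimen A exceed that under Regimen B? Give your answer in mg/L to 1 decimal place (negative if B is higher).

-1.3 mg/L

Regimen A: f = (1/2)^(9/3) ≈ 0.1250; Cmin,ss = (179/119)·f/(1−f) ≈ 0.215 mg/L.
Regimen B: f = (1/2)^(7/3) ≈ 0.1984; Cmin,ss = (730/119)·f/(1−f) ≈ 1.518 mg/L.
Difference ≈ 0.215 − 1.518 ≈ -1.303 mg/L.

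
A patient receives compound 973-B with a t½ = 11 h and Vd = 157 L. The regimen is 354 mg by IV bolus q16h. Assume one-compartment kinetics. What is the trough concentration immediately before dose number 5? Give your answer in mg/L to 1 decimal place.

f = (1/2)^(τ/t½) = (1/2)^(16/11) ≈ 0.3649.
C₀ = D/Vd = 354/157 ≈ 2.255 mg/L.
Before the 5th dose, 4 doses have been given. Superposition: Cmin = C₀·(f + f² + … + f^4).
≈ 2.255 × (0.3649 + 0.1332 + 0.0486 + 0.0177) ≈ 2.255 × 0.5644 ≈ 1.273 mg/L.

1.3 mg/L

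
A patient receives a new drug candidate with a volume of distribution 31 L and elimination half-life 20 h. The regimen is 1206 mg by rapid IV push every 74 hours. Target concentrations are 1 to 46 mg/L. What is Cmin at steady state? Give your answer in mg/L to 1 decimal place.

τ/t½ = 74/20 ≈ 3.7, so fraction remaining f = (1/2)^(74/20) ≈ 0.0769.
Single-dose peak C₀ = D/Vd = 1206/31 ≈ 38.903 mg/L.
Steady-state trough Cmin,ss = C₀·f/(1−f) ≈ 38.903 × 0.0769/0.9231 ≈ 3.241 mg/L.
Trough 3.2 mg/L vs MEC 1 mg/L: adequate.

3.2 mg/L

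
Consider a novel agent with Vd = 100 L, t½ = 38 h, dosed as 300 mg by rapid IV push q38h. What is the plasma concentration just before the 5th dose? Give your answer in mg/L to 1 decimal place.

2.8 mg/L

f = (1/2)^(τ/t½) = (1/2)^(38/38) ≈ 0.5000.
C₀ = D/Vd = 300/100 ≈ 3.000 mg/L.
Before the 5th dose, 4 doses have been given. Superposition: Cmin = C₀·(f + f² + … + f^4).
≈ 3.000 × (0.5000 + 0.2500 + 0.1250 + 0.0625) ≈ 3.000 × 0.9375 ≈ 2.812 mg/L.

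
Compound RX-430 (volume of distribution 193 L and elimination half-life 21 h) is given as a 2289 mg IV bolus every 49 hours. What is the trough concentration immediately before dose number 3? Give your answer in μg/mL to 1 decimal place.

f = (1/2)^(τ/t½) = (1/2)^(49/21) ≈ 0.1984.
C₀ = D/Vd = 2289/193 ≈ 11.860 μg/mL.
Before the 3rd dose, 2 doses have been given. Superposition: Cmin = C₀·(f + f²).
≈ 11.860 × (0.1984 + 0.0394) ≈ 11.860 × 0.2378 ≈ 2.820 μg/mL.

2.8 μg/mL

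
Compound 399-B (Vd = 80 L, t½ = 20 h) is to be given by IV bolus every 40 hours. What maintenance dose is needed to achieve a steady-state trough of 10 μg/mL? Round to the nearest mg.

2400 mg

τ/t½ = 40/20 ≈ 2, so f = (1/2)^(40/20) ≈ 0.250000.
Cmin,ss = (D/Vd)·f/(1−f), so D = Cmin,ss·Vd·(1−f)/f.
D = 10 × 80 × (1−f)/f ≈ 10 × 80 × 3.00000 ≈ 2400.00 mg.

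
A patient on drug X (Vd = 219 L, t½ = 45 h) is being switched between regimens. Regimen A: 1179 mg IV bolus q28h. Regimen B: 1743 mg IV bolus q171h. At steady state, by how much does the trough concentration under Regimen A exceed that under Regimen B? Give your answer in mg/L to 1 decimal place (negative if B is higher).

9.4 mg/L

Regimen A: f = (1/2)^(28/45) ≈ 0.6497; Cmin,ss = (1179/219)·f/(1−f) ≈ 9.985 mg/L.
Regimen B: f = (1/2)^(171/45) ≈ 0.0718; Cmin,ss = (1743/219)·f/(1−f) ≈ 0.616 mg/L.
Difference ≈ 9.985 − 0.616 ≈ 9.369 mg/L.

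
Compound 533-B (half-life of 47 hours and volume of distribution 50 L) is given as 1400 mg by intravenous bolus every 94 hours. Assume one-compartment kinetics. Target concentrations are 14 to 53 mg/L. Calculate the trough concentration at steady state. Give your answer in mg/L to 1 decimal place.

The dosing interval is 2 half-lives, so f = 2^(−2) = 0.25.
Accumulation ratio R = 1/(1 − f) = 1/0.75 = 4/3.
Single-dose peak C₀ = D/Vd = 1400/50 = 28 mg/L.
Steady-state peak Cmax,ss = C₀·R = 28 × 4/3 ≈ 37.333 mg/L.
Steady-state trough Cmin,ss = Cmax,ss·f ≈ 37.333 × 0.25 ≈ 9.333 mg/L.
Trough 9.3 mg/L vs MEC 14 mg/L: subtherapeutic.

9.3 mg/L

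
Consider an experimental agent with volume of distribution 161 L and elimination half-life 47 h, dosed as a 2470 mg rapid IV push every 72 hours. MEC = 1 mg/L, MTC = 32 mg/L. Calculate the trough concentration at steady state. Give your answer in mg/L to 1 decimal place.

Over one 72-h interval, 72/47 ≈ 1.5319 half-lives elapse, leaving f ≈ 0.3458 of each dose.
At steady state, accumulation factor R = 1/(1 − e^(−kτ)) ≈ 1.5286.
Each bolus raises the concentration by D/Vd = 2470/161 ≈ 15.342 mg/L.
Cmax,ss = C₀/(1 − f) ≈ 15.342/0.6542 ≈ 23.452 mg/L.
Steady-state trough Cmin,ss = Cmax,ss·f ≈ 23.452 × 0.3458 ≈ 8.110 mg/L.
Trough 8.1 mg/L vs MEC 1 mg/L: adequate.

8.1 mg/L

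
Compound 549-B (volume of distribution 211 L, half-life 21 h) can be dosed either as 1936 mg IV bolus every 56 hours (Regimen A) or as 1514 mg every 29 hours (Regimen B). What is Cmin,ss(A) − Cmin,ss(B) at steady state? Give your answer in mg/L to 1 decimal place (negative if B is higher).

-2.8 mg/L

Regimen A: f = (1/2)^(56/21) ≈ 0.1575; Cmin,ss = (1936/211)·f/(1−f) ≈ 1.715 mg/L.
Regimen B: f = (1/2)^(29/21) ≈ 0.3840; Cmin,ss = (1514/211)·f/(1−f) ≈ 4.473 mg/L.
Difference ≈ 1.715 − 4.473 ≈ -2.758 mg/L.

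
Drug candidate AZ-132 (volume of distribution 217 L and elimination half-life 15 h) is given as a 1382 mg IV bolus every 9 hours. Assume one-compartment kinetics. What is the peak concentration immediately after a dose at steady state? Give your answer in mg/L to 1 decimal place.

τ/t½ = 9/15 ≈ 0.6, so fraction remaining f = (1/2)^(9/15) ≈ 0.6598.
At steady state, accumulation factor R = 1/(1 − e^(−kτ)) ≈ 2.9394.
Each bolus raises the concentration by D/Vd = 1382/217 ≈ 6.369 mg/L.
Steady-state peak Cmax,ss = C₀·R ≈ 6.369 × 2.9394 ≈ 18.721 mg/L.

18.7 mg/L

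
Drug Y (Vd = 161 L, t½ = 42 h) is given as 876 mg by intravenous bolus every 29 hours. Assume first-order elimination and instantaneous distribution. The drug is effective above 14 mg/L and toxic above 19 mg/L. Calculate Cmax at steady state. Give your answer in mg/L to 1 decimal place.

k = ln2/t½ = ln2/42 ≈ 0.016504 h⁻¹; fraction remaining f = e^(−kτ) = e^(−0.016504×29) ≈ 0.6196.
At steady state, accumulation factor R = 1/(1 − e^(−kτ)) ≈ 2.6288.
Single-dose peak C₀ = D/Vd = 876/161 ≈ 5.441 mg/L.
Cmax,ss = C₀/(1 − f) ≈ 5.441/0.3804 ≈ 14.303 mg/L.
Peak 14.3 mg/L vs MTC 19 mg/L: below toxic threshold.

14.3 mg/L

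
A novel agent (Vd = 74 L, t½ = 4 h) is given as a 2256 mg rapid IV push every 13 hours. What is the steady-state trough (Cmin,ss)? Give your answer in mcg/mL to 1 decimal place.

3.6 mcg/mL

k = ln2/t½ = ln2/4 ≈ 0.173287 h⁻¹; fraction remaining f = e^(−kτ) = e^(−0.173287×13) ≈ 0.1051.
At steady state, accumulation factor R = 1/(1 − e^(−kτ)) ≈ 1.1174.
Single-dose peak C₀ = D/Vd = 2256/74 ≈ 30.486 mcg/mL.
Steady-state peak Cmax,ss = C₀·R ≈ 30.486 × 1.1174 ≈ 34.065 mcg/mL.
One interval later, Cmin,ss = Cmax,ss·e^(−kτ) ≈ 34.065 × 0.1051 ≈ 3.580 mcg/mL.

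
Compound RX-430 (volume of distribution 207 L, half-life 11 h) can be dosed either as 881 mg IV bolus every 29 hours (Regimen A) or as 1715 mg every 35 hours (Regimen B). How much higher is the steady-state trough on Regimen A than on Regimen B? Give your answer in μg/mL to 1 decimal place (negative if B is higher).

-0.2 μg/mL

Regimen A: f = (1/2)^(29/11) ≈ 0.1608; Cmin,ss = (881/207)·f/(1−f) ≈ 0.816 μg/mL.
Regimen B: f = (1/2)^(35/11) ≈ 0.1102; Cmin,ss = (1715/207)·f/(1−f) ≈ 1.026 μg/mL.
Difference ≈ 0.816 − 1.026 ≈ -0.210 μg/mL.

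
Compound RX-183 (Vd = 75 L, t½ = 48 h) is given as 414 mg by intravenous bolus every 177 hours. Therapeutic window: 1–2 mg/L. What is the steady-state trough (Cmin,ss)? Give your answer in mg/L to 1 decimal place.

0.5 mg/L

Over one 177-h interval, 177/48 ≈ 3.6875 half-lives elapse, leaving f ≈ 0.0776 of each dose.
Accumulation ratio R = 1/(1 − f) ≈ 1/0.9224 ≈ 1.0841.
Each bolus raises the concentration by D/Vd = 414/75 ≈ 5.520 mg/L.
Cmax,ss = C₀/(1 − f) ≈ 5.520/0.9224 ≈ 5.984 mg/L.
Steady-state trough Cmin,ss = Cmax,ss·f ≈ 5.984 × 0.0776 ≈ 0.464 mg/L.
Trough 0.5 mg/L vs MEC 1 mg/L: subtherapeutic.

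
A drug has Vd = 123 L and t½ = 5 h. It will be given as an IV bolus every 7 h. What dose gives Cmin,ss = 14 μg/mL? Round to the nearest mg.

2822 mg

τ/t½ = 7/5 ≈ 1.4, so f = (1/2)^(7/5) ≈ 0.378929.
Cmin,ss = (D/Vd)·f/(1−f), so D = Cmin,ss·Vd·(1−f)/f.
D = 14 × 123 × (1−f)/f ≈ 14 × 123 × 1.63902 ≈ 2822.39 mg.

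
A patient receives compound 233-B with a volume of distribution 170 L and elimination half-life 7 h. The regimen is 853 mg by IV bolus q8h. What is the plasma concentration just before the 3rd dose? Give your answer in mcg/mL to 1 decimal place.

3.3 mcg/mL

f = (1/2)^(τ/t½) = (1/2)^(8/7) ≈ 0.4529.
C₀ = D/Vd = 853/170 ≈ 5.018 mcg/mL.
Before the 3rd dose, 2 doses have been given. Superposition: Cmin = C₀·(f + f²).
≈ 5.018 × (0.4529 + 0.2051) ≈ 5.018 × 0.6580 ≈ 3.302 mcg/mL.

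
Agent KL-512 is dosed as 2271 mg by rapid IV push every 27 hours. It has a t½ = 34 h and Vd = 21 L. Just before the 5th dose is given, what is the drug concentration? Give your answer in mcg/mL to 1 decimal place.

f = (1/2)^(τ/t½) = (1/2)^(27/34) ≈ 0.5767.
C₀ = D/Vd = 2271/21 ≈ 108.143 mcg/mL.
Before the 5th dose, 4 doses have been given. Superposition: Cmin = C₀·(f + f² + … + f^4).
≈ 108.143 × (0.5767 + 0.3326 + 0.1918 + 0.1106) ≈ 108.143 × 1.2117 ≈ 131.037 mcg/mL.

131.0 mcg/mL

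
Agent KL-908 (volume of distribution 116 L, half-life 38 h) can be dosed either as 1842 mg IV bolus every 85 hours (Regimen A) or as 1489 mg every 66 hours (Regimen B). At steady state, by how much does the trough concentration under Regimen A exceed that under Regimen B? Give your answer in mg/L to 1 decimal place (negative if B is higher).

-1.2 mg/L

Regimen A: f = (1/2)^(85/38) ≈ 0.2122; Cmin,ss = (1842/116)·f/(1−f) ≈ 4.277 mg/L.
Regimen B: f = (1/2)^(66/38) ≈ 0.3000; Cmin,ss = (1489/116)·f/(1−f) ≈ 5.501 mg/L.
Difference ≈ 4.277 − 5.501 ≈ -1.224 mg/L.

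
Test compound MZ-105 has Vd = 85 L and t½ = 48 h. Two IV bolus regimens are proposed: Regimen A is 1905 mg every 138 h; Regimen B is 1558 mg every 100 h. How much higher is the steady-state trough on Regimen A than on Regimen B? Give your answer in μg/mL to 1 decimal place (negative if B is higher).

-2.1 μg/mL

Regimen A: f = (1/2)^(138/48) ≈ 0.1363; Cmin,ss = (1905/85)·f/(1−f) ≈ 3.537 μg/mL.
Regimen B: f = (1/2)^(100/48) ≈ 0.2360; Cmin,ss = (1558/85)·f/(1−f) ≈ 5.662 μg/mL.
Difference ≈ 3.537 − 5.662 ≈ -2.125 μg/mL.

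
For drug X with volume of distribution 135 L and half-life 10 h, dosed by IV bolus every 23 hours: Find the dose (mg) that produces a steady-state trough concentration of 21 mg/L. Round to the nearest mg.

τ/t½ = 23/10 ≈ 2.3, so f = (1/2)^(23/10) ≈ 0.203063.
Cmin,ss = (D/Vd)·f/(1−f), so D = Cmin,ss·Vd·(1−f)/f.
D = 21 × 135 × (1−f)/f ≈ 21 × 135 × 3.92458 ≈ 11126.18 mg.

11126 mg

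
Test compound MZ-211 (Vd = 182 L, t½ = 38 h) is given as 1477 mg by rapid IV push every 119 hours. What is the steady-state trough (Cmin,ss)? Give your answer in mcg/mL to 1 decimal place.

1.0 mcg/mL

τ/t½ = 119/38 ≈ 3.1316, so fraction remaining f = (1/2)^(119/38) ≈ 0.1141.
Accumulation ratio R = 1/(1 − f) ≈ 1/0.8859 ≈ 1.1288.
Single-dose peak C₀ = D/Vd = 1477/182 ≈ 8.115 mcg/mL.
Steady-state peak Cmax,ss = C₀·R ≈ 8.115 × 1.1288 ≈ 9.160 mcg/mL.
Steady-state trough Cmin,ss = Cmax,ss·f ≈ 9.160 × 0.1141 ≈ 1.045 mcg/mL.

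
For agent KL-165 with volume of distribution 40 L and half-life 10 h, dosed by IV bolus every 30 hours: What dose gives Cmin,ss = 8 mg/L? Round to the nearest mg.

τ/t½ = 30/10 ≈ 3, so f = (1/2)^(30/10) ≈ 0.125000.
Cmin,ss = (D/Vd)·f/(1−f), so D = Cmin,ss·Vd·(1−f)/f.
D = 8 × 40 × (1−f)/f ≈ 8 × 40 × 7.00000 ≈ 2240.00 mg.

2240 mg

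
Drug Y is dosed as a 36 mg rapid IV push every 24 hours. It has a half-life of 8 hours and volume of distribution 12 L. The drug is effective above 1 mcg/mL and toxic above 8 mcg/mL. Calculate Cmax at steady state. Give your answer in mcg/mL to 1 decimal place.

3.4 mcg/mL

τ = 24 h = 3 half-lives, so f = (1/2)^3 = 0.125.
Accumulation ratio R = 1/(1 − f) = 1/0.875 = 8/7.
Single-dose peak C₀ = D/Vd = 36/12 = 3 mcg/mL.
Steady-state peak Cmax,ss = C₀·R = 3 × 8/7 ≈ 3.429 mcg/mL.
Peak 3.4 mcg/mL vs MTC 8 mcg/mL: below toxic threshold.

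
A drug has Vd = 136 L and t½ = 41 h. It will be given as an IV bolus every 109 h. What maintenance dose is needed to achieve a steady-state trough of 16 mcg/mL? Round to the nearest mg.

τ/t½ = 109/41 ≈ 2.6585, so f = (1/2)^(109/41) ≈ 0.158380.
Cmin,ss = (D/Vd)·f/(1−f), so D = Cmin,ss·Vd·(1−f)/f.
D = 16 × 136 × (1−f)/f ≈ 16 × 136 × 5.31393 ≈ 11563.11 mg.

11563 mg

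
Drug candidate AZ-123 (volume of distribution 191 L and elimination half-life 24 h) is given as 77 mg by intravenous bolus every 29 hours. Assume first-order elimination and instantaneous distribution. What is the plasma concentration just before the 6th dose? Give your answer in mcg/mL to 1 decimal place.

f = (1/2)^(τ/t½) = (1/2)^(29/24) ≈ 0.4328.
C₀ = D/Vd = 77/191 ≈ 0.403 mcg/mL.
Before the 6th dose, 5 doses have been given. Superposition: Cmin = C₀·(f + f² + … + f^5).
≈ 0.403 × (0.4328 + 0.1873 + 0.0811 + 0.0351 + 0.0152) ≈ 0.403 × 0.7515 ≈ 0.303 mcg/mL.

0.3 mcg/mL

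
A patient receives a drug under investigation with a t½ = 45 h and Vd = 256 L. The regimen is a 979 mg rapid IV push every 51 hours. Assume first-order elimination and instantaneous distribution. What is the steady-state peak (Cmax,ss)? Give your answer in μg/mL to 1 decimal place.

Over one 51-h interval, 51/45 ≈ 1.1333 half-lives elapse, leaving f ≈ 0.4559 of each dose.
Accumulation ratio R = 1/(1 − f) ≈ 1/0.5441 ≈ 1.8379.
Each bolus raises the concentration by D/Vd = 979/256 ≈ 3.824 μg/mL.
Cmax,ss = C₀/(1 − f) ≈ 3.824/0.5441 ≈ 7.028 μg/mL.

7.0 μg/mL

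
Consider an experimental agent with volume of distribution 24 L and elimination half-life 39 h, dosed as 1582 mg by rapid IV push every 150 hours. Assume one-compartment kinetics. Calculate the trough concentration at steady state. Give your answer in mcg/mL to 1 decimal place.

τ/t½ = 150/39 ≈ 3.8462, so fraction remaining f = (1/2)^(150/39) ≈ 0.0695.
At steady state, accumulation factor R = 1/(1 − e^(−kτ)) ≈ 1.0747.
Single-dose peak C₀ = D/Vd = 1582/24 ≈ 65.917 mcg/mL.
Steady-state peak Cmax,ss = C₀·R ≈ 65.917 × 1.0747 ≈ 70.841 mcg/mL.
Steady-state trough Cmin,ss = Cmax,ss·f ≈ 70.841 × 0.0695 ≈ 4.923 mcg/mL.

4.9 mcg/mL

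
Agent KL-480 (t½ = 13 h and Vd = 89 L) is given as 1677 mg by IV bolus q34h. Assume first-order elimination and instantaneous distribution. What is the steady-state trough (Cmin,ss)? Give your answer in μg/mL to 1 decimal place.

Over one 34-h interval, 34/13 ≈ 2.6154 half-lives elapse, leaving f ≈ 0.1632 of each dose.
Each bolus raises the concentration by D/Vd = 1677/89 ≈ 18.843 μg/mL.
Steady-state trough Cmin,ss = C₀·f/(1−f) ≈ 18.843 × 0.1632/0.8368 ≈ 3.675 μg/mL.

3.7 μg/mL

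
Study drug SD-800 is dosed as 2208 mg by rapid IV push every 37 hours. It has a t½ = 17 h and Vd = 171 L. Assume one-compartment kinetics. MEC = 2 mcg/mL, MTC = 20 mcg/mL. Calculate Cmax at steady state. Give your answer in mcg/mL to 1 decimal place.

16.6 mcg/mL

τ/t½ = 37/17 ≈ 2.1765, so fraction remaining f = (1/2)^(37/17) ≈ 0.2212.
Accumulation ratio R = 1/(1 − f) ≈ 1/0.7788 ≈ 1.2840.
Each bolus raises the concentration by D/Vd = 2208/171 ≈ 12.912 mcg/mL.
Steady-state peak Cmax,ss = C₀·R ≈ 12.912 × 1.2840 ≈ 16.579 mcg/mL.
Peak 16.6 mcg/mL vs MTC 20 mcg/mL: below toxic threshold.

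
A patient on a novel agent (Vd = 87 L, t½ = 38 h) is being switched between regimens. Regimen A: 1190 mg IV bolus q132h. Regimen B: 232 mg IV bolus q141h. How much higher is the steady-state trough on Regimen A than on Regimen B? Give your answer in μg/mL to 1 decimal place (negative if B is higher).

Regimen A: f = (1/2)^(132/38) ≈ 0.0900; Cmin,ss = (1190/87)·f/(1−f) ≈ 1.353 μg/mL.
Regimen B: f = (1/2)^(141/38) ≈ 0.0764; Cmin,ss = (232/87)·f/(1−f) ≈ 0.221 μg/mL.
Difference ≈ 1.353 − 0.221 ≈ 1.132 μg/mL.

1.1 μg/mL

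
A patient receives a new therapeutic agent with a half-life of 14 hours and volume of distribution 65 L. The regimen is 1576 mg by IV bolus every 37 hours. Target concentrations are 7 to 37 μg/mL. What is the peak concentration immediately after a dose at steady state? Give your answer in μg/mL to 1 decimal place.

28.9 μg/mL

τ/t½ = 37/14 ≈ 2.6429, so fraction remaining f = (1/2)^(37/14) ≈ 0.1601.
At steady state, accumulation factor R = 1/(1 − e^(−kτ)) ≈ 1.1906.
Each bolus raises the concentration by D/Vd = 1576/65 ≈ 24.246 μg/mL.
Cmax,ss = C₀/(1 − f) ≈ 24.246/0.8399 ≈ 28.868 μg/mL.
Peak 28.9 μg/mL vs MTC 37 μg/mL: below toxic threshold.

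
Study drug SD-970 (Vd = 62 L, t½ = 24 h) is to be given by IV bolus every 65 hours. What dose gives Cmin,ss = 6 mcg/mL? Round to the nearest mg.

2059 mg

τ/t½ = 65/24 ≈ 2.7083, so f = (1/2)^(65/24) ≈ 0.153007.
Cmin,ss = (D/Vd)·f/(1−f), so D = Cmin,ss·Vd·(1−f)/f.
D = 6 × 62 × (1−f)/f ≈ 6 × 62 × 5.53565 ≈ 2059.26 mg.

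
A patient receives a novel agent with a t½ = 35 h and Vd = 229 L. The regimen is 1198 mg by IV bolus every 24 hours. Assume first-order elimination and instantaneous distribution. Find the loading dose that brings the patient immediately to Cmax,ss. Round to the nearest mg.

f = (1/2)^(24/35) ≈ 0.621698; accumulation ratio R = 1/(1−f) ≈ 2.64339.
Loading dose to hit Cmax,ss on first dose: D_load = D_maint·R ≈ 1198 × 2.64339 ≈ 3166.78 mg.

3167 mg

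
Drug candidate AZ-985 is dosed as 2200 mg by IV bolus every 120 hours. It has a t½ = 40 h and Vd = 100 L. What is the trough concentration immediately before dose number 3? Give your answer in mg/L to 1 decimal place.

f = (1/2)^(τ/t½) = (1/2)^(120/40) ≈ 0.1250.
C₀ = D/Vd = 2200/100 ≈ 22.000 mg/L.
Before the 3rd dose, 2 doses have been given. Superposition: Cmin = C₀·(f + f²).
≈ 22.000 × (0.1250 + 0.0156) ≈ 22.000 × 0.1406 ≈ 3.093 mg/L.

3.1 mg/L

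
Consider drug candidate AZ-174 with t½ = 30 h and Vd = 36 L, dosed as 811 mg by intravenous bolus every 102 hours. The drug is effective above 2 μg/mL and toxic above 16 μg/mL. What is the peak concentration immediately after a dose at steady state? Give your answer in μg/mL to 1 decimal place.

k = ln2/t½ = ln2/30 ≈ 0.023105 h⁻¹; fraction remaining f = e^(−kτ) = e^(−0.023105×102) ≈ 0.0947.
At steady state, accumulation factor R = 1/(1 − e^(−kτ)) ≈ 1.1046.
Each bolus raises the concentration by D/Vd = 811/36 ≈ 22.528 μg/mL.
Cmax,ss = C₀/(1 − f) ≈ 22.528/0.9053 ≈ 24.885 μg/mL.
Peak 24.9 μg/mL vs MTC 16 μg/mL: exceeds toxic threshold.

24.9 μg/mL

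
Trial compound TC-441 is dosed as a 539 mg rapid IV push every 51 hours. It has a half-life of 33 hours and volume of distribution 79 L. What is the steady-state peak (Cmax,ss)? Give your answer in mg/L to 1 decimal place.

10.4 mg/L

τ/t½ = 51/33 ≈ 1.5455, so fraction remaining f = (1/2)^(51/33) ≈ 0.3426.
Accumulation ratio R = 1/(1 − f) ≈ 1/0.6574 ≈ 1.5211.
Each bolus raises the concentration by D/Vd = 539/79 ≈ 6.823 mg/L.
Cmax,ss = C₀/(1 − f) ≈ 6.823/0.6574 ≈ 10.379 mg/L.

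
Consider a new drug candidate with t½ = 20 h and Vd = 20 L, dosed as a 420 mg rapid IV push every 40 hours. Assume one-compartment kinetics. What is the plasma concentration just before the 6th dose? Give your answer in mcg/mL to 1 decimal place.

7.0 mcg/mL

f = (1/2)^(τ/t½) = (1/2)^(40/20) ≈ 0.2500.
C₀ = D/Vd = 420/20 ≈ 21.000 mcg/mL.
Before the 6th dose, 5 doses have been given. Superposition: Cmin = C₀·(f + f² + … + f^5).
≈ 21.000 × (0.2500 + 0.0625 + 0.0156 + 0.0039 + 0.0010) ≈ 21.000 × 0.3330 ≈ 6.993 mcg/mL.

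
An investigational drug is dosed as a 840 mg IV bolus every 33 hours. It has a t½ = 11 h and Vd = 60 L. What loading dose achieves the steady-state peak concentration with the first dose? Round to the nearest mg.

960 mg

f = (1/2)^(33/11) ≈ 0.125000; accumulation ratio R = 1/(1−f) ≈ 1.14286.
Loading dose to hit Cmax,ss on first dose: D_load = D_maint·R ≈ 840 × 1.14286 ≈ 960.00 mg.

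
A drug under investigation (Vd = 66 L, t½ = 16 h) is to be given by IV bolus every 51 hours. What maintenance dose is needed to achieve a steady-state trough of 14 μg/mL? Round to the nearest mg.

7494 mg

τ/t½ = 51/16 ≈ 3.1875, so f = (1/2)^(51/16) ≈ 0.109766.
Cmin,ss = (D/Vd)·f/(1−f), so D = Cmin,ss·Vd·(1−f)/f.
D = 14 × 66 × (1−f)/f ≈ 14 × 66 × 8.11029 ≈ 7493.91 mg.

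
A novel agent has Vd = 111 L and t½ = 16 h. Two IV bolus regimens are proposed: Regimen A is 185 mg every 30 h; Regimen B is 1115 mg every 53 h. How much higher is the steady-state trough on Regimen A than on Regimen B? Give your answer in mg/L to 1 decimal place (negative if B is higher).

-0.5 mg/L

Regimen A: f = (1/2)^(30/16) ≈ 0.2726; Cmin,ss = (185/111)·f/(1−f) ≈ 0.625 mg/L.
Regimen B: f = (1/2)^(53/16) ≈ 0.1007; Cmin,ss = (1115/111)·f/(1−f) ≈ 1.125 mg/L.
Difference ≈ 0.625 − 1.125 ≈ -0.500 mg/L.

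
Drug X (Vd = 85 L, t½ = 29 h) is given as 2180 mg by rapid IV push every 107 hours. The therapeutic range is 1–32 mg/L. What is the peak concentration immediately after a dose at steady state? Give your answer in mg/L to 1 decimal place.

Over one 107-h interval, 107/29 ≈ 3.6897 half-lives elapse, leaving f ≈ 0.0775 of each dose.
Accumulation ratio R = 1/(1 − f) ≈ 1/0.9225 ≈ 1.0840.
Each bolus raises the concentration by D/Vd = 2180/85 ≈ 25.647 mg/L.
Steady-state peak Cmax,ss = C₀·R ≈ 25.647 × 1.0840 ≈ 27.801 mg/L.
Peak 27.8 mg/L vs MTC 32 mg/L: below toxic threshold.

27.8 mg/L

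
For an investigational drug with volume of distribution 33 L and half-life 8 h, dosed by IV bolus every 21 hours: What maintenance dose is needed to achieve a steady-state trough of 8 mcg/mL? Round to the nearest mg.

1365 mg

τ/t½ = 21/8 ≈ 2.625, so f = (1/2)^(21/8) ≈ 0.162105.
Cmin,ss = (D/Vd)·f/(1−f), so D = Cmin,ss·Vd·(1−f)/f.
D = 8 × 33 × (1−f)/f ≈ 8 × 33 × 5.16884 ≈ 1364.57 mg.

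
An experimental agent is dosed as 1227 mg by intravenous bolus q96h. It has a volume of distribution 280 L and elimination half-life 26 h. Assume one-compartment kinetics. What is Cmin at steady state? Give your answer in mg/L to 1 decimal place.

0.4 mg/L

Over one 96-h interval, 96/26 ≈ 3.6923 half-lives elapse, leaving f ≈ 0.0774 of each dose.
Accumulation ratio R = 1/(1 − f) ≈ 1/0.9226 ≈ 1.0839.
Single-dose peak C₀ = D/Vd = 1227/280 ≈ 4.382 mg/L.
Cmax,ss = C₀/(1 − f) ≈ 4.382/0.9226 ≈ 4.750 mg/L.
Steady-state trough Cmin,ss = Cmax,ss·f ≈ 4.750 × 0.0774 ≈ 0.368 mg/L.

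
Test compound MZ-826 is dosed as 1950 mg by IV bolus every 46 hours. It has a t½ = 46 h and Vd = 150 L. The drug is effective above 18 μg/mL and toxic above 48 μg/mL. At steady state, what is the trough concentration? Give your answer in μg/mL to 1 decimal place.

13.0 μg/mL

The dosing interval is 1 half-life, so f = 2^(−1) = 0.5.
Accumulation ratio R = 1/(1 − f) = 1/0.5 = 2/1.
Single-dose peak C₀ = D/Vd = 1950/150 = 13 μg/mL.
Steady-state peak Cmax,ss = C₀·R = 13 × 2/1 ≈ 26.000 μg/mL.
Steady-state trough Cmin,ss = Cmax,ss·f ≈ 26.000 × 0.5 ≈ 13.000 μg/mL.
Trough 13.0 μg/mL vs MEC 18 μg/mL: subtherapeutic.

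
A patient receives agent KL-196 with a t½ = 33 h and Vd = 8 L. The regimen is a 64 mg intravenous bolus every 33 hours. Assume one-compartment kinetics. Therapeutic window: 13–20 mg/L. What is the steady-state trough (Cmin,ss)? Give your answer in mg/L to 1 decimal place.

8.0 mg/L

τ = 33 h = 1 half-life, so f = (1/2)^1 = 0.5.
At steady state, R = 1/(1 − 0.5) = 2/1.
Single-dose peak C₀ = D/Vd = 64/8 = 8 mg/L.
Steady-state peak Cmax,ss = C₀·R = 8 × 2/1 ≈ 16.000 mg/L.
Steady-state trough Cmin,ss = Cmax,ss·f ≈ 16.000 × 0.5 ≈ 8.000 mg/L.
Trough 8.0 mg/L vs MEC 13 mg/L: subtherapeutic.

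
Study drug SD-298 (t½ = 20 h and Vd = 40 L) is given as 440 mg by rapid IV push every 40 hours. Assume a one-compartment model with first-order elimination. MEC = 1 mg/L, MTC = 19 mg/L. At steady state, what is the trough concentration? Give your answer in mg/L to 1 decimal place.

3.7 mg/L

τ = 40 h = 2 half-lives, so f = (1/2)^2 = 0.25.
At steady state, R = 1/(1 − 0.25) = 4/3.
Single-dose peak C₀ = D/Vd = 440/40 = 11 mg/L.
Steady-state peak Cmax,ss = C₀·R = 11 × 4/3 ≈ 14.667 mg/L.
Steady-state trough Cmin,ss = Cmax,ss·f ≈ 14.667 × 0.25 ≈ 3.667 mg/L.
Trough 3.7 mg/L vs MEC 1 mg/L: adequate.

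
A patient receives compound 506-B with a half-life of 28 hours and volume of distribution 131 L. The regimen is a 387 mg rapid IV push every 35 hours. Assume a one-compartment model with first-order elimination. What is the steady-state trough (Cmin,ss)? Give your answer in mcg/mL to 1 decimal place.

2.1 mcg/mL

τ/t½ = 35/28 ≈ 1.25, so fraction remaining f = (1/2)^(35/28) ≈ 0.4204.
Each bolus raises the concentration by D/Vd = 387/131 ≈ 2.954 mcg/mL.
Steady-state trough Cmin,ss = C₀·f/(1−f) ≈ 2.954 × 0.4204/0.5796 ≈ 2.143 mcg/mL.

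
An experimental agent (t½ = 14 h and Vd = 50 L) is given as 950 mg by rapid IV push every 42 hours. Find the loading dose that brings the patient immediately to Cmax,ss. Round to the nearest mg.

1086 mg

f = (1/2)^(42/14) ≈ 0.125000; accumulation ratio R = 1/(1−f) ≈ 1.14286.
Loading dose to hit Cmax,ss on first dose: D_load = D_maint·R ≈ 950 × 1.14286 ≈ 1085.72 mg.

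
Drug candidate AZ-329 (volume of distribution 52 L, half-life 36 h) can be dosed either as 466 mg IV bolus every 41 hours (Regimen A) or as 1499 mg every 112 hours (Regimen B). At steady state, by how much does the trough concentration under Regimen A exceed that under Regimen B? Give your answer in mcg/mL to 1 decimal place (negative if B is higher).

3.7 mcg/mL

Regimen A: f = (1/2)^(41/36) ≈ 0.4541; Cmin,ss = (466/52)·f/(1−f) ≈ 7.455 mcg/mL.
Regimen B: f = (1/2)^(112/36) ≈ 0.1157; Cmin,ss = (1499/52)·f/(1−f) ≈ 3.772 mcg/mL.
Difference ≈ 7.455 − 3.772 ≈ 3.683 mcg/mL.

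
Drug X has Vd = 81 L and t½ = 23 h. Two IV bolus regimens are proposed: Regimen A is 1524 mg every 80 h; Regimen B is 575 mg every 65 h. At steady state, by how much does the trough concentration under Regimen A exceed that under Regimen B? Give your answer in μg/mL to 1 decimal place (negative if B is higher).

0.7 μg/mL

Regimen A: f = (1/2)^(80/23) ≈ 0.0897; Cmin,ss = (1524/81)·f/(1−f) ≈ 1.854 μg/mL.
Regimen B: f = (1/2)^(65/23) ≈ 0.1410; Cmin,ss = (575/81)·f/(1−f) ≈ 1.165 μg/mL.
Difference ≈ 1.854 − 1.165 ≈ 0.689 μg/mL.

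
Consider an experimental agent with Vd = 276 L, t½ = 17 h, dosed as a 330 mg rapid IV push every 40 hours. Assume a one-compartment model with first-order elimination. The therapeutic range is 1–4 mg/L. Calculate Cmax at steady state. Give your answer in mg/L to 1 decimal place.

k = ln2/t½ = ln2/17 ≈ 0.040773 h⁻¹; fraction remaining f = e^(−kτ) = e^(−0.040773×40) ≈ 0.1957.
Accumulation ratio R = 1/(1 − f) ≈ 1/0.8043 ≈ 1.2433.
Single-dose peak C₀ = D/Vd = 330/276 ≈ 1.196 mg/L.
Steady-state peak Cmax,ss = C₀·R ≈ 1.196 × 1.2433 ≈ 1.487 mg/L.
Peak 1.5 mg/L vs MTC 4 mg/L: below toxic threshold.

1.5 mg/L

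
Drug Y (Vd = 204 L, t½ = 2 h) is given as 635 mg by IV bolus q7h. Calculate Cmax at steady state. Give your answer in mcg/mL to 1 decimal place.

τ/t½ = 7/2 ≈ 3.5, so fraction remaining f = (1/2)^(7/2) ≈ 0.0884.
Accumulation ratio R = 1/(1 − f) ≈ 1/0.9116 ≈ 1.0970.
Single-dose peak C₀ = D/Vd = 635/204 ≈ 3.113 mcg/mL.
Cmax,ss = C₀/(1 − f) ≈ 3.113/0.9116 ≈ 3.415 mcg/mL.

3.4 mcg/mL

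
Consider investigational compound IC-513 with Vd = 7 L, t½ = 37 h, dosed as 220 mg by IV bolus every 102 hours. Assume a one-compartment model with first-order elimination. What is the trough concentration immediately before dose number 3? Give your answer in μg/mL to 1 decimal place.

f = (1/2)^(τ/t½) = (1/2)^(102/37) ≈ 0.1480.
C₀ = D/Vd = 220/7 ≈ 31.429 μg/mL.
Before the 3rd dose, 2 doses have been given. Superposition: Cmin = C₀·(f + f²).
≈ 31.429 × (0.1480 + 0.0219) ≈ 31.429 × 0.1699 ≈ 5.340 μg/mL.

5.3 μg/mL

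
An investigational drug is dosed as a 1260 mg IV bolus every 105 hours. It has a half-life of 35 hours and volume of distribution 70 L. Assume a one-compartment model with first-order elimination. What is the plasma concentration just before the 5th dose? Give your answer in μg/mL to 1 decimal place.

2.6 μg/mL

f = (1/2)^(τ/t½) = (1/2)^(105/35) ≈ 0.1250.
C₀ = D/Vd = 1260/70 ≈ 18.000 μg/mL.
Before the 5th dose, 4 doses have been given. Superposition: Cmin = C₀·(f + f² + … + f^4).
≈ 18.000 × (0.1250 + 0.0156 + 0.0020 + 0.0002) ≈ 18.000 × 0.1428 ≈ 2.570 μg/mL.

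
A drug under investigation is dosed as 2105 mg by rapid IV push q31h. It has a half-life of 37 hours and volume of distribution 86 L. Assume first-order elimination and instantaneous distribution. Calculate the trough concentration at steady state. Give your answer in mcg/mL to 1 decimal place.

31.1 mcg/mL

Over one 31-h interval, 31/37 ≈ 0.83784 half-lives elapse, leaving f ≈ 0.5595 of each dose.
Each bolus raises the concentration by D/Vd = 2105/86 ≈ 24.477 mcg/mL.
Steady-state trough Cmin,ss = C₀·f/(1−f) ≈ 24.477 × 0.5595/0.4405 ≈ 31.089 mcg/mL.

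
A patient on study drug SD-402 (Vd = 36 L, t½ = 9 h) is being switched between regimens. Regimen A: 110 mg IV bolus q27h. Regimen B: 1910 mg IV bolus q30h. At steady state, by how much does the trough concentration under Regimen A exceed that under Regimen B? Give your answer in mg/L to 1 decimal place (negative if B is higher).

-5.4 mg/L

Regimen A: f = (1/2)^(27/9) ≈ 0.1250; Cmin,ss = (110/36)·f/(1−f) ≈ 0.437 mg/L.
Regimen B: f = (1/2)^(30/9) ≈ 0.0992; Cmin,ss = (1910/36)·f/(1−f) ≈ 5.843 mg/L.
Difference ≈ 0.437 − 5.843 ≈ -5.406 mg/L.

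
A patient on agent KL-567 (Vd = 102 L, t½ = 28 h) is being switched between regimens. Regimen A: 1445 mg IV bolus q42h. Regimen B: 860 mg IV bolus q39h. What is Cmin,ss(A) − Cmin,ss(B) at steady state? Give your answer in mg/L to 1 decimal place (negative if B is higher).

2.6 mg/L

Regimen A: f = (1/2)^(42/28) ≈ 0.3536; Cmin,ss = (1445/102)·f/(1−f) ≈ 7.750 mg/L.
Regimen B: f = (1/2)^(39/28) ≈ 0.3808; Cmin,ss = (860/102)·f/(1−f) ≈ 5.185 mg/L.
Difference ≈ 7.750 − 5.185 ≈ 2.565 mg/L.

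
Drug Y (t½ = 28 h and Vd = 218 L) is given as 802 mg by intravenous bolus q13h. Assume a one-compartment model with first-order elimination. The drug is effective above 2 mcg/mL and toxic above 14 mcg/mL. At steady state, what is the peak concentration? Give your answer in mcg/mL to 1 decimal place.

τ/t½ = 13/28 ≈ 0.46429, so fraction remaining f = (1/2)^(13/28) ≈ 0.7248.
At steady state, accumulation factor R = 1/(1 − e^(−kτ)) ≈ 3.6337.
Single-dose peak C₀ = D/Vd = 802/218 ≈ 3.679 mcg/mL.
Cmax,ss = C₀/(1 − f) ≈ 3.679/0.2752 ≈ 13.368 mcg/mL.
Peak 13.4 mcg/mL vs MTC 14 mcg/mL: below toxic threshold.

13.4 mcg/mL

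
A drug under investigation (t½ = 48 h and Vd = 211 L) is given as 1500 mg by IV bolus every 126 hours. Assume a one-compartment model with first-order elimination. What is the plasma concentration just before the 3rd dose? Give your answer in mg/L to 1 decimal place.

1.3 mg/L

f = (1/2)^(τ/t½) = (1/2)^(126/48) ≈ 0.1621.
C₀ = D/Vd = 1500/211 ≈ 7.109 mg/L.
Before the 3rd dose, 2 doses have been given. Superposition: Cmin = C₀·(f + f²).
≈ 7.109 × (0.1621 + 0.0263) ≈ 7.109 × 0.1884 ≈ 1.339 mg/L.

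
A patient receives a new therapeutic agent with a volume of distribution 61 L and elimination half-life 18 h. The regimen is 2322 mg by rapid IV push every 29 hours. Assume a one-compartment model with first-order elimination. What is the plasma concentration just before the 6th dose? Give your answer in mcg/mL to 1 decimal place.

f = (1/2)^(τ/t½) = (1/2)^(29/18) ≈ 0.3273.
C₀ = D/Vd = 2322/61 ≈ 38.066 mcg/mL.
Before the 6th dose, 5 doses have been given. Superposition: Cmin = C₀·(f + f² + … + f^5).
≈ 38.066 × (0.3273 + 0.1071 + 0.0351 + 0.0115 + 0.0038) ≈ 38.066 × 0.4848 ≈ 18.454 mcg/mL.

18.5 mcg/mL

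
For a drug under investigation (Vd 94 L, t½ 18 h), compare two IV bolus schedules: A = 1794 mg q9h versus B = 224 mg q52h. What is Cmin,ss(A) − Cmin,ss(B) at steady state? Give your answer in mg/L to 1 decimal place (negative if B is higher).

45.7 mg/L

Regimen A: f = (1/2)^(9/18) ≈ 0.7071; Cmin,ss = (1794/94)·f/(1−f) ≈ 46.074 mg/L.
Regimen B: f = (1/2)^(52/18) ≈ 0.1350; Cmin,ss = (224/94)·f/(1−f) ≈ 0.372 mg/L.
Difference ≈ 46.074 − 0.372 ≈ 45.702 mg/L.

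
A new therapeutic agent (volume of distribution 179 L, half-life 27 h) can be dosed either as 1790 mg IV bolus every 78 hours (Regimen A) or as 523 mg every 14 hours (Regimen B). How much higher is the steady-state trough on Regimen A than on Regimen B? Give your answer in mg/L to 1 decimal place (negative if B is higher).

Regimen A: f = (1/2)^(78/27) ≈ 0.1350; Cmin,ss = (1790/179)·f/(1−f) ≈ 1.561 mg/L.
Regimen B: f = (1/2)^(14/27) ≈ 0.6981; Cmin,ss = (523/179)·f/(1−f) ≈ 6.756 mg/L.
Difference ≈ 1.561 − 6.756 ≈ -5.195 mg/L.

-5.2 mg/L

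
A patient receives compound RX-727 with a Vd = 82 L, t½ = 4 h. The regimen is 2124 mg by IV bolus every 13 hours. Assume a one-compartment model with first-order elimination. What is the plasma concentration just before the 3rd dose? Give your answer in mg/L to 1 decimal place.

3.0 mg/L

f = (1/2)^(τ/t½) = (1/2)^(13/4) ≈ 0.1051.
C₀ = D/Vd = 2124/82 ≈ 25.902 mg/L.
Before the 3rd dose, 2 doses have been given. Superposition: Cmin = C₀·(f + f²).
≈ 25.902 × (0.1051 + 0.0110) ≈ 25.902 × 0.1161 ≈ 3.007 mg/L.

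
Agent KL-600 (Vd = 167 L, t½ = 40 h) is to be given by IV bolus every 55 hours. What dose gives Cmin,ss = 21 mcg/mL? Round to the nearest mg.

5589 mg

τ/t½ = 55/40 ≈ 1.375, so f = (1/2)^(55/40) ≈ 0.385553.
Cmin,ss = (D/Vd)·f/(1−f), so D = Cmin,ss·Vd·(1−f)/f.
D = 21 × 167 × (1−f)/f ≈ 21 × 167 × 1.59368 ≈ 5589.04 mg.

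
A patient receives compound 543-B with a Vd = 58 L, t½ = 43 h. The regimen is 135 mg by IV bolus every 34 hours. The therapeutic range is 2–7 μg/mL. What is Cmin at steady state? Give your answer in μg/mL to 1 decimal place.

Over one 34-h interval, 34/43 ≈ 0.7907 half-lives elapse, leaving f ≈ 0.5781 of each dose.
Each bolus raises the concentration by D/Vd = 135/58 ≈ 2.328 μg/mL.
Steady-state trough Cmin,ss = C₀·f/(1−f) ≈ 2.328 × 0.5781/0.4219 ≈ 3.190 μg/mL.
Trough 3.2 μg/mL vs MEC 2 μg/mL: adequate.

3.2 μg/mL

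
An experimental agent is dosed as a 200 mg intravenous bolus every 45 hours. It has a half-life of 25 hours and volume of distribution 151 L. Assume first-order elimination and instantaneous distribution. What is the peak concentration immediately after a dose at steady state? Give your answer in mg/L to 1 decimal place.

1.9 mg/L

Over one 45-h interval, 45/25 ≈ 1.8 half-lives elapse, leaving f ≈ 0.2872 of each dose.
Accumulation ratio R = 1/(1 − f) ≈ 1/0.7128 ≈ 1.4029.
Single-dose peak C₀ = D/Vd = 200/151 ≈ 1.325 mg/L.
Steady-state peak Cmax,ss = C₀·R ≈ 1.325 × 1.4029 ≈ 1.859 mg/L.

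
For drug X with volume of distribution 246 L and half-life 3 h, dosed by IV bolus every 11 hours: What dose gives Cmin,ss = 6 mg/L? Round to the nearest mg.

τ/t½ = 11/3 ≈ 3.6667, so f = (1/2)^(11/3) ≈ 0.078745.
Cmin,ss = (D/Vd)·f/(1−f), so D = Cmin,ss·Vd·(1−f)/f.
D = 6 × 246 × (1−f)/f ≈ 6 × 246 × 11.69922 ≈ 17268.05 mg.

17268 mg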